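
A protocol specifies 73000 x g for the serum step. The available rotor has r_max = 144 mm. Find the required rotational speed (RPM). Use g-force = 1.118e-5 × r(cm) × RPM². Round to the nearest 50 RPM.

r = 144 mm = 14.4 cm
RCF = 1.118 × 10⁻⁵ × r × N²
73,000 = 1.118 × 10⁻⁵ × 14.4 × N²
N² = 73,000 / (16.0992 × 10⁻⁵) = 453,438,680
N ≈ √453,438,680 ≈ 21,294.1

21300 RPM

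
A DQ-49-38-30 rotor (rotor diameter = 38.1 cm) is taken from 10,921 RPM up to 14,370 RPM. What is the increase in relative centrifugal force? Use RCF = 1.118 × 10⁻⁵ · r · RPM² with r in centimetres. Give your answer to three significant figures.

≈ 18600 x g

r = 38.1 / 2 = 19.05 cm
RCF₁ = 1.118 × 10⁻⁵ × 19.05 × (10921)² = 1.118 × 10⁻⁵ × 19.05 × 119,268,241 ≈ 25,401.6 × g
RCF₂ = 1.118 × 10⁻⁵ × 19.05 × (14370)² = 1.118 × 10⁻⁵ × 19.05 × 206,496,900 ≈ 43,979.5 × g
Increase = 43,979.5 − 25,401.6 = 18,577.9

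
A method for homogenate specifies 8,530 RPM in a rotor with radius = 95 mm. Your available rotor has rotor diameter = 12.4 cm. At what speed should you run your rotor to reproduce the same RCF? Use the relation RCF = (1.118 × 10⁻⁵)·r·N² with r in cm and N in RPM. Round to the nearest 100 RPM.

≈ 10600 RPM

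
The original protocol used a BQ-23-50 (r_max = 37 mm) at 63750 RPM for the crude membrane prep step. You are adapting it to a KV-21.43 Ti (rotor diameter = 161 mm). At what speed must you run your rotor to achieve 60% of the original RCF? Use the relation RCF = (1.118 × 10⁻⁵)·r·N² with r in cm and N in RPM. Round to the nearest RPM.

33478 RPM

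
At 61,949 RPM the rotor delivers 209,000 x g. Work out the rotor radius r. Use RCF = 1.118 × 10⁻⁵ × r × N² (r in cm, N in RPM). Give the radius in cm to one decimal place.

209000 = 1.118 × 10⁻⁵ × r × (61949)²
r = 209000 / (1.118 × 10⁻⁵ × 3,837,678,601) = 209000 / 42905.25 ≈ 4.871 cm

4.9 cm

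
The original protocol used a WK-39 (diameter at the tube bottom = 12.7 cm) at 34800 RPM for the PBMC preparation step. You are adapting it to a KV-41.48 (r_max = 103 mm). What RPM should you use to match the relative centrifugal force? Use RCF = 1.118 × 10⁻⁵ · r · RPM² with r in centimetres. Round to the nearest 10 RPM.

27320 RPM

Original rotor: r = 12.7 / 2 = 6.35 cm
RCF_original = 1.118 × 10⁻⁵ × 6.35 × (34800)² = 1.118 × 10⁻⁵ × 6.35 × 1,211,040,000 ≈ 85,975.4 × g
Your rotor: r = 103 mm = 10.3 cm
85,975.4 = 1.118 × 10⁻⁵ × 10.3 × N²
N² = 85,975.4 / (11.5154 × 10⁻⁵) = 746,612,363
N ≈ √746,612,363 ≈ 27,324.2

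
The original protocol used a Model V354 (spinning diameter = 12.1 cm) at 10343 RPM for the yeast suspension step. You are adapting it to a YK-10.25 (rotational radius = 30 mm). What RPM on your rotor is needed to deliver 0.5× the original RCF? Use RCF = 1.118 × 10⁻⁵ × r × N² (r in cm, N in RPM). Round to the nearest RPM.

10386 RPM

Original rotor: r = 12.1 / 2 = 6.05 cm
RCF_original = 1.118 × 10⁻⁵ × 6.05 × (10343)² = 1.118 × 10⁻⁵ × 6.05 × 106,977,649 ≈ 7,235.9 × g
Target RCF = 0.5 × 7,235.9 ≈ 3,617.9 × g
Your rotor: r = 30 mm = 3.0 cm
3,617.9 = 1.118 × 10⁻⁵ × 3 × N²
N² = 3,617.9 / (3.354 × 10⁻⁵) = 107,868,217
N ≈ √107,868,217 ≈ 10,386.0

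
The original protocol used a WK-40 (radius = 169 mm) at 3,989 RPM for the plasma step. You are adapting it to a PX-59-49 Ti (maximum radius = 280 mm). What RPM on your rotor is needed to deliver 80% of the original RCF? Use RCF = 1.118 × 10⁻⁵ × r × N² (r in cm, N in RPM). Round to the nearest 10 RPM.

≈ 2770 RPM

Original rotor: r = 169 mm = 16.9 cm
RCF = 1.118 × 10⁻⁵ × r × N²
RCF_original = 1.118 × 10⁻⁵ × 16.9 × (3989)² = 1.118 × 10⁻⁵ × 16.9 × 15,912,121 ≈ 3,006.5 × g
Target RCF = 0.8 × 3,006.5 ≈ 2,405.2 × g
Your rotor: r = 280 mm = 28.0 cm
2,405.2 = 1.118 × 10⁻⁵ × 28 × N²
N² = 2,405.2 / (31.304 × 10⁻⁵) = 7,683,363
N ≈ √7,683,363 ≈ 2,771.9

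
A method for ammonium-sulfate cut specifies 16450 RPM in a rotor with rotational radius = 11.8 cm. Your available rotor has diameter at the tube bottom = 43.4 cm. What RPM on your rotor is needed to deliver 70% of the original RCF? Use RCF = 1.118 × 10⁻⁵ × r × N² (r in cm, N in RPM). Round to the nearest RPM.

10149 RPM

RCF = 1.118 × 10⁻⁵ × r × N²
RCF_original = 1.118 × 10⁻⁵ × 11.8 × (16450)² = 1.118 × 10⁻⁵ × 11.8 × 270,602,500 ≈ 35,699 × g
Target RCF = 0.7 × 35,699 ≈ 24,989.3 × g
Your rotor: r = 43.4 / 2 = 21.7 cm
24,989.3 = 1.118 × 10⁻⁵ × 21.7 × N²
N² = 24,989.3 / (24.2606 × 10⁻⁵) = 103,003,636
N ≈ √103,003,636 ≈ 10,149.1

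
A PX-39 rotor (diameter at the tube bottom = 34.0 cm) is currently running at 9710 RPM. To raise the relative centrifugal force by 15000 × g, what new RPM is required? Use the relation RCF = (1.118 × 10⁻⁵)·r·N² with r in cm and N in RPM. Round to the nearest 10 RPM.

13160 RPM

r = 34.0 / 2 = 17 cm
Current RCF = 1.118 × 10⁻⁵ × 17 × (9710)² = 1.118 × 10⁻⁵ × 17 × 94,284,100 ≈ 17,919.6 × g
Target RCF = 17,919.6 + 15,000 = 32,919.6 × g
N² = 32,919.6 / (19.006 × 10⁻⁵) = 173,206,356
N ≈ √173,206,356 ≈ 13,160.8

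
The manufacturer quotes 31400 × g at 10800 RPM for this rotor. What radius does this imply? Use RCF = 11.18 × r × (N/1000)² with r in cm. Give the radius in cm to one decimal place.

r ≈ 24.1 cm

RCF = 11.18 × r × (N/1000)²
31400 = 11.18 × r × (10.8)²
r = 31400 / (11.18 × 116.64) = 31400 / 1304.035 ≈ 24.079 cm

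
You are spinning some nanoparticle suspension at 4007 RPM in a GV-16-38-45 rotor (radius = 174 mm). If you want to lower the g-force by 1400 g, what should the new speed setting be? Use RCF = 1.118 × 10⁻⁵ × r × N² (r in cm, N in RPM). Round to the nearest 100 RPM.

r = 174 mm = 17.4 cm
Current RCF = 1.118 × 10⁻⁵ × 17.4 × (4007)² = 1.118 × 10⁻⁵ × 17.4 × 16,056,049 ≈ 3,123.4 × g
Target RCF = 3,123.4 − 1,400 = 1,723.4 × g
N² = 1,723.4 / (19.4532 × 10⁻⁵) = 8,859,211
N ≈ √8,859,211 ≈ 2,976.4

N₂ ≈ 3000 RPM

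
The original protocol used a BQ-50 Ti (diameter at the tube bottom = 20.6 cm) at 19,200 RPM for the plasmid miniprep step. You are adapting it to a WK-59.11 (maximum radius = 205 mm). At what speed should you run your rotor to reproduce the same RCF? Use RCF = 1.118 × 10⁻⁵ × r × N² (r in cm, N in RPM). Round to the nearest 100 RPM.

Original rotor: r = 20.6 / 2 = 10.3 cm
RCF = 1.118 × 10⁻⁵ × r × N²
RCF_original = 1.118 × 10⁻⁵ × 10.3 × (19200)² = 1.118 × 10⁻⁵ × 10.3 × 368,640,000 ≈ 42,450.4 × g
Your rotor: r = 205 mm = 20.5 cm
42,450.4 = 1.118 × 10⁻⁵ × 20.5 × N²
N² = 42,450.4 / (22.919 × 10⁻⁵) = 185,219,250
N ≈ √185,219,250 ≈ 13,609.5

13600 RPM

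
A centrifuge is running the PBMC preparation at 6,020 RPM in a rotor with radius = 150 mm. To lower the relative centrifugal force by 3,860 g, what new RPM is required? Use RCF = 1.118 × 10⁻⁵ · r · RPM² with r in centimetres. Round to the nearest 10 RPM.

N₂ ≈ 3640 RPM

r = 150 mm = 15.0 cm
Current RCF = 1.118 × 10⁻⁵ × 15 × (6020)² = 1.118 × 10⁻⁵ × 15 × 36,240,400 ≈ 6,077.5 × g
Target RCF = 6,077.5 − 3,860 = 2,217.5 × g
N² = 2,217.5 / (16.77 × 10⁻⁵) = 13,223,017
N ≈ √13,223,017 ≈ 3,636.3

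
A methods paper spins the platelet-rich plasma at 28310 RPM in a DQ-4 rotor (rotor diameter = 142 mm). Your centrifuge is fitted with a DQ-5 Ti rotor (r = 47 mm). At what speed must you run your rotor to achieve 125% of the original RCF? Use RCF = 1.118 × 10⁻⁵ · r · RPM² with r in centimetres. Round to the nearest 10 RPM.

38900 RPM

Original rotor: r = 142 mm / 2 = 71 mm = 7.1 cm
RCF_original = 1.118 × 10⁻⁵ × 7.1 × (28310)² = 1.118 × 10⁻⁵ × 7.1 × 801,456,100 ≈ 63,618 × g
Target RCF = 1.25 × 63,618 ≈ 79,522.5 × g
Your rotor: r = 47 mm = 4.7 cm
79,522.5 = 1.118 × 10⁻⁵ × 4.7 × N²
N² = 79,522.5 / (5.2546 × 10⁻⁵) = 1,513,388,269
N ≈ √1,513,388,269 ≈ 38,902.3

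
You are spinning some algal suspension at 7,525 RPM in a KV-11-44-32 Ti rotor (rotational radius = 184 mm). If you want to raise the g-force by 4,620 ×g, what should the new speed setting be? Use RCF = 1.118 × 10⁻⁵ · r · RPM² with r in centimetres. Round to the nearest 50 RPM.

r = 184 mm = 18.4 cm
Current RCF = 1.118 × 10⁻⁵ × 18.4 × (7525)² = 1.118 × 10⁻⁵ × 18.4 × 56,625,625 ≈ 11,648.6 × g
Target RCF = 11,648.6 + 4,620 = 16,268.6 × g
N² = 16,268.6 / (20.5712 × 10⁻⁵) = 79,084,351
N ≈ √79,084,351 ≈ 8,892.9

≈ 8900 RPM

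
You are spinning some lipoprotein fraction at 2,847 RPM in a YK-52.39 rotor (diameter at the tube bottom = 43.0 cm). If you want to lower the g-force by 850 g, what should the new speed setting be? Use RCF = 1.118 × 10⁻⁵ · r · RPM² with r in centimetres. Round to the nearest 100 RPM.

r = 43.0 / 2 = 21.5 cm
Current RCF = 1.118 × 10⁻⁵ × 21.5 × (2847)² = 1.118 × 10⁻⁵ × 21.5 × 8,105,409 ≈ 1,948.3 × g
Target RCF = 1,948.3 − 850 = 1,098.3 × g
N² = 1,098.3 / (24.037 × 10⁻⁵) = 4,569,206
N ≈ √4,569,206 ≈ 2,137.6

N₂ ≈ 2100 RPM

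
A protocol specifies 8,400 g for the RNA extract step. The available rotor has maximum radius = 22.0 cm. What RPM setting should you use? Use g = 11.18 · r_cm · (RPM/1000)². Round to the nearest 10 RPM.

8,400 = 11.18 × 22 × (N/1000)²
(N/1000)² = 8,400 / 245.96 = 34.15189
N = 1000 × √34.15189 ≈ 5,844.0

≈ 5840 RPM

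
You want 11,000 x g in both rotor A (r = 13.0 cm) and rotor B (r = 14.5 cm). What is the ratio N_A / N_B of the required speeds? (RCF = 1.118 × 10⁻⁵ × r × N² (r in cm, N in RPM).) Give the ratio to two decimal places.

1.06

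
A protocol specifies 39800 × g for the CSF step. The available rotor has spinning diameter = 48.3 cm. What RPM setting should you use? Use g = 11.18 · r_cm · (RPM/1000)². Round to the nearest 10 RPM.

≈ 12140 RPM

r = 48.3 / 2 = 24.15 cm
39,800 = 11.18 × 24.15 × (N/1000)²
(N/1000)² = 39,800 / 269.997 = 147.409
N = 1000 × √147.409 ≈ 12,141.2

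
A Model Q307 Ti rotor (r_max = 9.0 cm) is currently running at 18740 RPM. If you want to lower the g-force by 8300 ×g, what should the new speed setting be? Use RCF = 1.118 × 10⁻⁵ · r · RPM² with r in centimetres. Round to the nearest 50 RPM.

16400 RPM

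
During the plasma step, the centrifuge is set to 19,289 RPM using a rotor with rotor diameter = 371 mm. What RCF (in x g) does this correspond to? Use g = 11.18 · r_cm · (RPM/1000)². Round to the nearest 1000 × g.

RCF ≈ 77000 x g

r = 371 mm / 2 = 185.5 mm = 18.55 cm
RCF = 11.18 × r × (N/1000)²
RCF = 11.18 × 18.55 × (19.289)² = 11.18 × 18.55 × 372.065521 ≈ 77,162.3 × g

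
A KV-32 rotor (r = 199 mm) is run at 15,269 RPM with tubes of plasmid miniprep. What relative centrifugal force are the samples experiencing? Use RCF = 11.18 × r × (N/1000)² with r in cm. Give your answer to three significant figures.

51900 ×g

r = 199 mm = 19.9 cm
RCF = 11.18 × 19.9 × (15.269)² = 11.18 × 19.9 × 233.142361 ≈ 51,870 × g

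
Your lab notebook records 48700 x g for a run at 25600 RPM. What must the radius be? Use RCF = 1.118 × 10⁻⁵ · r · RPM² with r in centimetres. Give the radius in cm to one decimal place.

6.6 cm

48700 = 1.118 × 10⁻⁵ × r × (25600)²
r = 48700 / (1.118 × 10⁻⁵ × 655,360,000) = 48700 / 7326.925 ≈ 6.647 cm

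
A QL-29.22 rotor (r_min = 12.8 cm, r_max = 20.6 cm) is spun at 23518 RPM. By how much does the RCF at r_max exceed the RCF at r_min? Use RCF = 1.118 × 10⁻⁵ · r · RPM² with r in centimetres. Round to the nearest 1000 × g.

≈ 48000 g

RCF_max = 1.118 × 10⁻⁵ × 20.6 × (23518)² = 1.118 × 10⁻⁵ × 20.6 × 553,096,324 ≈ 127,382.5 × g
RCF_min = 1.118 × 10⁻⁵ × 12.8 × (23518)² = 1.118 × 10⁻⁵ × 12.8 × 553,096,324 ≈ 79,150.3 × g
ΔRCF = 127,382.5 − 79,150.3 = 48,232.2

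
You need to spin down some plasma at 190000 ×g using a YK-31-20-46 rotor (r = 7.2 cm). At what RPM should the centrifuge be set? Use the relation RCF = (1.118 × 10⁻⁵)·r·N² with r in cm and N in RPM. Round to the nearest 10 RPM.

48580 RPM

RCF = 1.118 × 10⁻⁵ × r × N²
190,000 = 1.118 × 10⁻⁵ × 7.2 × N²
N² = 190,000 / (8.0496 × 10⁻⁵) = 2,360,365,732
N ≈ √2,360,365,732 ≈ 48,583.6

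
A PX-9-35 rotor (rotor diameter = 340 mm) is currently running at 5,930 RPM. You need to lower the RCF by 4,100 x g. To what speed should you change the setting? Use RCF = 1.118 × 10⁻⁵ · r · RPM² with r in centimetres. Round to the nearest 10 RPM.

N₂ ≈ 3690 RPM

r = 340 mm / 2 = 170 mm = 17 cm
Current RCF = 1.118 × 10⁻⁵ × 17 × (5930)² = 1.118 × 10⁻⁵ × 17 × 35,164,900 ≈ 6,683.4 × g
Target RCF = 6,683.4 − 4,100 = 2,583.4 × g
N² = 2,583.4 / (19.006 × 10⁻⁵) = 13,592,550
N ≈ √13,592,550 ≈ 3,686.8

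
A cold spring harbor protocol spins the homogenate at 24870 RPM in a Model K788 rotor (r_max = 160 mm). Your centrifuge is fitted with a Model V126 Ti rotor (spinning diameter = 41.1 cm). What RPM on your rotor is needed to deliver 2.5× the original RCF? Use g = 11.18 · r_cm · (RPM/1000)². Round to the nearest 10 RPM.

Original rotor: r = 160 mm = 16.0 cm
RCF_original = 11.18 × 16 × (24.87)² = 11.18 × 16 × 618.5169 ≈ 110,640.3 × g
Target RCF = 2.5 × 110,640.3 ≈ 276,600.8 × g
Your rotor: r = 41.1 / 2 = 20.55 cm
276,600.8 = 11.18 × 20.55 × (N/1000)²
(N/1000)² = 276,600.8 / 229.749 = 1203.926
N = 1000 × √1203.926 ≈ 34,697.6

34700 RPM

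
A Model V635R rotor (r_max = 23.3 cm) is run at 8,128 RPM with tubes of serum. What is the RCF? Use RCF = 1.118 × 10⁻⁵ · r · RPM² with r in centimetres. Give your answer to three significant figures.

17200 g

RCF = 1.118 × 10⁻⁵ × 23.3 × (8128)² = 1.118 × 10⁻⁵ × 23.3 × 66,064,384 ≈ 17,209.4 × g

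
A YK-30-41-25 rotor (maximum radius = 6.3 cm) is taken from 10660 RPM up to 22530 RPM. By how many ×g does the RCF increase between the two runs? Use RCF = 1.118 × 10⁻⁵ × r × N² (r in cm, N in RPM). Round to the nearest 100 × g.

RCF₁ = 1.118 × 10⁻⁵ × 6.3 × (10660)² = 1.118 × 10⁻⁵ × 6.3 × 113,635,600 ≈ 8,003.8 × g
RCF₂ = 1.118 × 10⁻⁵ × 6.3 × (22530)² = 1.118 × 10⁻⁵ × 6.3 × 507,600,900 ≈ 35,752.4 × g
Increase = 35,752.4 − 8,003.8 = 27,748.6

≈ 27700 ×g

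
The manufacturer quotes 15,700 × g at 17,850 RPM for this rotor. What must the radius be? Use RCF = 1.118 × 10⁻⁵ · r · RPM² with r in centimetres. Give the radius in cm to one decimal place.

RCF = 1.118 × 10⁻⁵ × r × N²
15700 = 1.118 × 10⁻⁵ × r × (17850)²
r = 15700 / (1.118 × 10⁻⁵ × 318,622,500) = 15700 / 3562.2 ≈ 4.407 cm

4.4 cm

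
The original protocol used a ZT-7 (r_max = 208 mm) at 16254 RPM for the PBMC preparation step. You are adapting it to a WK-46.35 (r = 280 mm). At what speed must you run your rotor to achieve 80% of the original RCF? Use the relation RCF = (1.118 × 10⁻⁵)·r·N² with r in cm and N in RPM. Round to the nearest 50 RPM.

12550 RPM

Original rotor: r = 208 mm = 20.8 cm
RCF_original = 1.118 × 10⁻⁵ × 20.8 × (16254)² = 1.118 × 10⁻⁵ × 20.8 × 264,192,516 ≈ 61,436.4 × g
Target RCF = 0.8 × 61,436.4 ≈ 49,149.1 × g
Your rotor: r = 280 mm = 28.0 cm
49,149.1 = 1.118 × 10⁻⁵ × 28 × N²
N² = 49,149.1 / (31.304 × 10⁻⁵) = 157,005,814
N ≈ √157,005,814 ≈ 12,530.2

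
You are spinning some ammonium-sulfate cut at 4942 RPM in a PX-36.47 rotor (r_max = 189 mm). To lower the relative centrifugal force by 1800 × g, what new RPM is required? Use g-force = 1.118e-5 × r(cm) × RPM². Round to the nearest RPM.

r = 189 mm = 18.9 cm
Current RCF = 1.118 × 10⁻⁵ × 18.9 × (4942)² = 1.118 × 10⁻⁵ × 18.9 × 24,423,364 ≈ 5,160.7 × g
Target RCF = 5,160.7 − 1,800 = 3,360.7 × g
N² = 3,360.7 / (21.1302 × 10⁻⁵) = 15,904,724
N ≈ √15,904,724 ≈ 3,988.1

3988 RPM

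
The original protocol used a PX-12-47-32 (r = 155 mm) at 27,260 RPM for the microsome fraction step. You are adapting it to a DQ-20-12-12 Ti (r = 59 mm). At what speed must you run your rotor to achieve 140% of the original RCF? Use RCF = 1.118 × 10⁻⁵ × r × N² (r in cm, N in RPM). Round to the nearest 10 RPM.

52280 RPM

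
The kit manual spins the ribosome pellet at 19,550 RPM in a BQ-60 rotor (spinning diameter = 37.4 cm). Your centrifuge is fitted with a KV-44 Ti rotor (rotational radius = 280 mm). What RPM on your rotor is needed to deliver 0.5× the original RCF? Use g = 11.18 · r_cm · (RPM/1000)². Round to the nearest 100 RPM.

≈ 11300 RPM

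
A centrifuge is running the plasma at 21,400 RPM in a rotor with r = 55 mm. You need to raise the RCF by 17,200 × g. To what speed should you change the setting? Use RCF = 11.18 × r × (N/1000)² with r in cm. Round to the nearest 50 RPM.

r = 55 mm = 5.5 cm
Current RCF = 11.18 × 5.5 × (21.4)² = 11.18 × 5.5 × 457.96 ≈ 28,160 × g
Target RCF = 28,160 + 17,200 = 45,360 × g
(N/1000)² = 45,360 / 61.49 = 737.6809
N = 1000 × √737.6809 ≈ 27,160.3

N₂ ≈ 27150 RPM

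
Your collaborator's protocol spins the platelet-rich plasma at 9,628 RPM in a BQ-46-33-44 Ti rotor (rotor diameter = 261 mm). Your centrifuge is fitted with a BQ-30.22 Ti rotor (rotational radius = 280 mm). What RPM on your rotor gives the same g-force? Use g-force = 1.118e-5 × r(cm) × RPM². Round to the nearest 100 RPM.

≈ 6600 RPM

Original rotor: r = 261 mm / 2 = 130.5 mm = 13.05 cm
RCF_original = 1.118 × 10⁻⁵ × 13.05 × (9628)² = 1.118 × 10⁻⁵ × 13.05 × 92,698,384 ≈ 13,524.6 × g
Your rotor: r = 280 mm = 28.0 cm
13,524.6 = 1.118 × 10⁻⁵ × 28 × N²
N² = 13,524.6 / (31.304 × 10⁻⁵) = 43,204,063
N ≈ √43,204,063 ≈ 6,573.0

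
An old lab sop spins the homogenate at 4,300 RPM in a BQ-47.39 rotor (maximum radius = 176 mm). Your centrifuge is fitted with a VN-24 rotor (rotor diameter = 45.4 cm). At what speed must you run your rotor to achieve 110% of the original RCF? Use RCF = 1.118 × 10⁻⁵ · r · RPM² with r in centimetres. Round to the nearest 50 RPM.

Original rotor: r = 176 mm = 17.6 cm
RCF = 1.118 × 10⁻⁵ × r × N²
RCF_original = 1.118 × 10⁻⁵ × 17.6 × (4300)² = 1.118 × 10⁻⁵ × 17.6 × 18,490,000 ≈ 3,638.2 × g
Target RCF = 1.1 × 3,638.2 ≈ 4,002 × g
Your rotor: r = 45.4 / 2 = 22.7 cm
4,002 = 1.118 × 10⁻⁵ × 22.7 × N²
N² = 4,002 / (25.3786 × 10⁻⁵) = 15,769,191
N ≈ √15,769,191 ≈ 3,971.0

3950 RPM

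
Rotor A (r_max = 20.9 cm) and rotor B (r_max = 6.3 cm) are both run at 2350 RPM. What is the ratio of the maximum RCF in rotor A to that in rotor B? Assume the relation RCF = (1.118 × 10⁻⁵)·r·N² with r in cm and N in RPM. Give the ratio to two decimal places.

At fixed N, RCF ∝ r, so RCF_A/RCF_B = r_A/r_B = 20.9 / 6.3 = 3.3175.

3.32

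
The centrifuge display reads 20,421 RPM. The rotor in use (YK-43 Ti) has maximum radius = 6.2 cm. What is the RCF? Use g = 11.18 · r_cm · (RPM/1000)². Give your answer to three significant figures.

≈ 28900 x g

RCF = 11.18 × 6.2 × (20.421)² = 11.18 × 6.2 × 417.017241 ≈ 28,906 × g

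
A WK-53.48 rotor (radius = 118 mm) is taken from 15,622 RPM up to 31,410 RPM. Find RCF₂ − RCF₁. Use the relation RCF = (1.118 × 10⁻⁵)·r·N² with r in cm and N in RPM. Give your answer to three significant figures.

≈ 98000 × g

r = 118 mm = 11.8 cm
RCF₁ = 1.118 × 10⁻⁵ × 11.8 × (15622)² = 1.118 × 10⁻⁵ × 11.8 × 244,046,884 ≈ 32,195.6 × g
RCF₂ = 1.118 × 10⁻⁵ × 11.8 × (31410)² = 1.118 × 10⁻⁵ × 11.8 × 986,588,100 ≈ 130,154.6 × g
Increase = 130,154.6 − 32,195.6 = 97,959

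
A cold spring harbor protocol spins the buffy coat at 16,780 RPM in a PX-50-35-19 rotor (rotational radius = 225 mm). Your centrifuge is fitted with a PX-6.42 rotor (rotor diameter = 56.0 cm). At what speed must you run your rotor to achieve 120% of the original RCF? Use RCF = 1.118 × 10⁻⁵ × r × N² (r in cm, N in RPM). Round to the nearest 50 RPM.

Original rotor: r = 225 mm = 22.5 cm
RCF = 1.118 × 10⁻⁵ × r × N²
RCF_original = 1.118 × 10⁻⁵ × 22.5 × (16780)² = 1.118 × 10⁻⁵ × 22.5 × 281,568,400 ≈ 70,828.5 × g
Target RCF = 1.2 × 70,828.5 ≈ 84,994.2 × g
Your rotor: r = 56.0 / 2 = 28 cm
84,994.2 = 1.118 × 10⁻⁵ × 28 × N²
N² = 84,994.2 / (31.304 × 10⁻⁵) = 271,512,267
N ≈ √271,512,267 ≈ 16,477.6

≈ 16500 RPM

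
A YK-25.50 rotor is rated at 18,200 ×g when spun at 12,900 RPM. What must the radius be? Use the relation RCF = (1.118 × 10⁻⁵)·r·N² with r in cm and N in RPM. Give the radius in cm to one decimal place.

r ≈ 9.8 cm

18200 = 1.118 × 10⁻⁵ × r × (12900)²
r = 18200 / (1.118 × 10⁻⁵ × 166,410,000) = 18200 / 1860.464 ≈ 9.783 cm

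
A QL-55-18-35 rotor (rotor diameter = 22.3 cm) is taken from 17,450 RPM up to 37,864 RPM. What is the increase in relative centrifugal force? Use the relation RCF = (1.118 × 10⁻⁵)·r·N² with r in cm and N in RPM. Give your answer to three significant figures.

≈ 141000 x g

r = 22.3 / 2 = 11.15 cm
RCF₁ = 1.118 × 10⁻⁵ × 11.15 × (17450)² = 1.118 × 10⁻⁵ × 11.15 × 304,502,500 ≈ 37,958.4 × g
RCF₂ = 1.118 × 10⁻⁵ × 11.15 × (37864)² = 1.118 × 10⁻⁵ × 11.15 × 1,433,682,496 ≈ 178,718.6 × g
Increase = 178,718.6 − 37,958.4 = 140,760.2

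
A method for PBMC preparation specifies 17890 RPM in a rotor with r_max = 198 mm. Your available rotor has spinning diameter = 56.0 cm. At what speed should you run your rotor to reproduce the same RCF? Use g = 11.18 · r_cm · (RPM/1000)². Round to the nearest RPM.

15044 RPM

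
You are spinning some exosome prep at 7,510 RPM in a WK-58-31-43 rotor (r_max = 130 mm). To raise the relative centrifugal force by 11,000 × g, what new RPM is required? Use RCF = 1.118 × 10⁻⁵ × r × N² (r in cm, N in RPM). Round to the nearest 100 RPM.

r = 130 mm = 13.0 cm
Current RCF = 1.118 × 10⁻⁵ × 13 × (7510)² = 1.118 × 10⁻⁵ × 13 × 56,400,100 ≈ 8,197.2 × g
Target RCF = 8,197.2 + 11,000 = 19,197.2 × g
N² = 19,197.2 / (14.534 × 10⁻⁵) = 132,084,767
N ≈ √132,084,767 ≈ 11,492.8

N₂ ≈ 11500 RPM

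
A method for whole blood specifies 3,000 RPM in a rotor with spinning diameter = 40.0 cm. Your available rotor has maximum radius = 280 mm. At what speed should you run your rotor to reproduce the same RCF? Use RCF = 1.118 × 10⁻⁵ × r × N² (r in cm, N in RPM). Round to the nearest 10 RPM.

Original rotor: r = 40.0 / 2 = 20 cm
RCF = 1.118 × 10⁻⁵ × r × N²
RCF_original = 1.118 × 10⁻⁵ × 20 × (3000)² = 1.118 × 10⁻⁵ × 20 × 9,000,000 ≈ 2,012.4 × g
Your rotor: r = 280 mm = 28.0 cm
2,012.4 = 1.118 × 10⁻⁵ × 28 × N²
N² = 2,012.4 / (31.304 × 10⁻⁵) = 6,428,571
N ≈ √6,428,571 ≈ 2,535.5

≈ 2540 RPM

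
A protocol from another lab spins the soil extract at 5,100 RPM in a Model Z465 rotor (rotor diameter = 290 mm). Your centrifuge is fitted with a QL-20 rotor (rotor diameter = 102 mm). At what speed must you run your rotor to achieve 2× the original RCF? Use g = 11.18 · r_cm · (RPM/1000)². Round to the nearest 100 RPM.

Original rotor: r = 290 mm / 2 = 145 mm = 14.5 cm
RCF = 11.18 × r × (N/1000)²
RCF_original = 11.18 × 14.5 × (5.1)² = 11.18 × 14.5 × 26.01 ≈ 4,216.5 × g
Target RCF = 2 × 4,216.5 ≈ 8,433 × g
Your rotor: r = 102 mm / 2 = 51 mm = 5.1 cm
8,433 = 11.18 × 5.1 × (N/1000)²
(N/1000)² = 8,433 / 57.018 = 147.9007
N = 1000 × √147.9007 ≈ 12,161.4

≈ 12200 RPM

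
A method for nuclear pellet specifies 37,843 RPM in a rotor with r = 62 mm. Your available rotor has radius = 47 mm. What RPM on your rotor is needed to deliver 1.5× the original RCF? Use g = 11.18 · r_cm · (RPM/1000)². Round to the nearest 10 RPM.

Original rotor: r = 62 mm = 6.2 cm
RCF_original = 11.18 × 6.2 × (37.843)² = 11.18 × 6.2 × 1,432.092649 ≈ 99,266.9 × g
Target RCF = 1.5 × 99,266.9 ≈ 148,900.3 × g
Your rotor: r = 47 mm = 4.7 cm
148,900.3 = 11.18 × 4.7 × (N/1000)²
(N/1000)² = 148,900.3 / 52.546 = 2833.713
N = 1000 × √2833.713 ≈ 53,232.6

≈ 53230 RPM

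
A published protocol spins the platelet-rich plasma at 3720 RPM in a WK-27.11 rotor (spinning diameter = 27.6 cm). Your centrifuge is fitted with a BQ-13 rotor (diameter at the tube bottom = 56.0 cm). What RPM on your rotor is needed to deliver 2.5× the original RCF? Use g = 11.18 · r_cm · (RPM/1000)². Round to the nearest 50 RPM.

Original rotor: r = 27.6 / 2 = 13.8 cm
RCF = 11.18 × r × (N/1000)²
RCF_original = 11.18 × 13.8 × (3.72)² = 11.18 × 13.8 × 13.8384 ≈ 2,135 × g
Target RCF = 2.5 × 2,135 ≈ 5,337.5 × g
Your rotor: r = 56.0 / 2 = 28 cm
5,337.5 = 11.18 × 28 × (N/1000)²
(N/1000)² = 5,337.5 / 313.04 = 17.05054
N = 1000 × √17.05054 ≈ 4,129.2

≈ 4150 RPM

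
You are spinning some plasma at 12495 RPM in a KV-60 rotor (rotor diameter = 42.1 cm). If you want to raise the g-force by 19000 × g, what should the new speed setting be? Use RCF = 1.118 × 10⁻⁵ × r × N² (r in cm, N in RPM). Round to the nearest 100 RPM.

r = 42.1 / 2 = 21.05 cm
Current RCF = 1.118 × 10⁻⁵ × 21.05 × (12495)² = 1.118 × 10⁻⁵ × 21.05 × 156,125,025 ≈ 36,742.3 × g
Target RCF = 36,742.3 + 19,000 = 55,742.3 × g
N² = 55,742.3 / (23.5339 × 10⁻⁵) = 236,859,594
N ≈ √236,859,594 ≈ 15,390.2

15400 RPM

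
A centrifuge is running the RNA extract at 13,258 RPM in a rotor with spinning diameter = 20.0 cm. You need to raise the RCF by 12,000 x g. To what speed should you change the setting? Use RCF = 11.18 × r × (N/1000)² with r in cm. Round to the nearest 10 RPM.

≈ 16830 RPM

r = 20.0 / 2 = 10 cm
Current RCF = 11.18 × 10 × (13.258)² = 11.18 × 10 × 175.774564 ≈ 19,651.6 × g
Target RCF = 19,651.6 + 12,000 = 31,651.6 × g
(N/1000)² = 31,651.6 / 111.8 = 283.1091
N = 1000 × √283.1091 ≈ 16,825.8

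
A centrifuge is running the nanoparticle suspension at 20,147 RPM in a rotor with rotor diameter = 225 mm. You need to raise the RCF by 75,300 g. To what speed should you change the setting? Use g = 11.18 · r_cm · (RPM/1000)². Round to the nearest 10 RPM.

31700 RPM

r = 225 mm / 2 = 112.5 mm = 11.25 cm
Current RCF = 11.18 × 11.25 × (20.147)² = 11.18 × 11.25 × 405.901609 ≈ 51,052.3 × g
Target RCF = 51,052.3 + 75,300 = 126,352.3 × g
(N/1000)² = 126,352.3 / 125.775 = 1004.59
N = 1000 × √1004.59 ≈ 31,695.3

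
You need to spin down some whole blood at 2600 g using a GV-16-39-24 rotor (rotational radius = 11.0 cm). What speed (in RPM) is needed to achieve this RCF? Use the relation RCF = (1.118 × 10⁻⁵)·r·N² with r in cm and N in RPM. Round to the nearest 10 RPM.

2,600 = 1.118 × 10⁻⁵ × 11 × N²
N² = 2,600 / (12.298 × 10⁻⁵) = 21,141,649
N ≈ √21,141,649 ≈ 4,598.0

≈ 4600 RPM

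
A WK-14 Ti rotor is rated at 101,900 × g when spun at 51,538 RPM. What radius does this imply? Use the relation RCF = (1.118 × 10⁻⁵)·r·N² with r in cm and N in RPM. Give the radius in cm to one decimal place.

3.4 cm

101900 = 1.118 × 10⁻⁵ × r × (51538)²
r = 101900 / (1.118 × 10⁻⁵ × 2,656,165,444) = 101900 / 29695.93 ≈ 3.431 cm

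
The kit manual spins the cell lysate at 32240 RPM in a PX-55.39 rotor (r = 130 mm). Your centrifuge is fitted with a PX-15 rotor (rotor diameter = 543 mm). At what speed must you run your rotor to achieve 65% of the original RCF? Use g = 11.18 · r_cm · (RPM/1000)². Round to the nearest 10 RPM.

17990 RPM

Original rotor: r = 130 mm = 13.0 cm
RCF_original = 11.18 × 13 × (32.24)² = 11.18 × 13 × 1,039.4176 ≈ 151,069 × g
Target RCF = 0.65 × 151,069 ≈ 98,194.9 × g
Your rotor: r = 543 mm / 2 = 271.5 mm = 27.15 cm
98,194.9 = 11.18 × 27.15 × (N/1000)²
(N/1000)² = 98,194.9 / 303.537 = 323.5022
N = 1000 × √323.5022 ≈ 17,986.2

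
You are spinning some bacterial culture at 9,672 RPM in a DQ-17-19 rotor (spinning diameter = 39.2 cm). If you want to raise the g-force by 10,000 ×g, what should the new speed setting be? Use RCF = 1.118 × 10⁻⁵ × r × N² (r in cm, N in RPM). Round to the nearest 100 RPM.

r = 39.2 / 2 = 19.6 cm
Current RCF = 1.118 × 10⁻⁵ × 19.6 × (9672)² = 1.118 × 10⁻⁵ × 19.6 × 93,547,584 ≈ 20,498.9 × g
Target RCF = 20,498.9 + 10,000 = 30,498.9 × g
N² = 30,498.9 / (21.9128 × 10⁻⁵) = 139,183,035
N ≈ √139,183,035 ≈ 11,797.6

≈ 11800 RPM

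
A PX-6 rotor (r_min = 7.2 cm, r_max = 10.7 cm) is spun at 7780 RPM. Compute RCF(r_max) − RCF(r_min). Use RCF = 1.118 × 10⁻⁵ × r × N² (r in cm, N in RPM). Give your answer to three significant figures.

ΔRCF = 1.118 × 10⁻⁵ × (r_max − r_min) × N² = 1.118 × 10⁻⁵ × 3.5 × 60,528,400 ≈ 2,368.5

≈ 2370 x g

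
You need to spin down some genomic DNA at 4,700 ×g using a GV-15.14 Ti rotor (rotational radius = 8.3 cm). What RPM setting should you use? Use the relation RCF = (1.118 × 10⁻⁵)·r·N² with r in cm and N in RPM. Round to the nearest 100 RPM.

≈ 7100 RPM

RCF = 1.118 × 10⁻⁵ × r × N²
4,700 = 1.118 × 10⁻⁵ × 8.3 × N²
N² = 4,700 / (9.2794 × 10⁻⁵) = 50,649,826
N ≈ √50,649,826 ≈ 7,116.9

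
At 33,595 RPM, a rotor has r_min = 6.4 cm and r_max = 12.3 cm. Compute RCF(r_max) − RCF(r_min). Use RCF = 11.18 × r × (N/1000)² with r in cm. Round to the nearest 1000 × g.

74000 g

ΔRCF = 11.18 × (r_max − r_min) × (N/1000)² = 11.18 × 5.9 × 1,128.624025 ≈ 74,446.3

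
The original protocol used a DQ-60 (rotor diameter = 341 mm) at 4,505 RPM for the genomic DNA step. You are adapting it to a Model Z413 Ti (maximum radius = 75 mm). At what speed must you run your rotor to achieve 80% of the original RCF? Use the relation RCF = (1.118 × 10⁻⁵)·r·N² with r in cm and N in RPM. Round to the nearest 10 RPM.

6080 RPM

Original rotor: r = 341 mm / 2 = 170.5 mm = 17.05 cm
RCF_original = 1.118 × 10⁻⁵ × 17.05 × (4505)² = 1.118 × 10⁻⁵ × 17.05 × 20,295,025 ≈ 3,868.6 × g
Target RCF = 0.8 × 3,868.6 ≈ 3,094.9 × g
Your rotor: r = 75 mm = 7.5 cm
3,094.9 = 1.118 × 10⁻⁵ × 7.5 × N²
N² = 3,094.9 / (8.385 × 10⁻⁵) = 36,909,958
N ≈ √36,909,958 ≈ 6,075.4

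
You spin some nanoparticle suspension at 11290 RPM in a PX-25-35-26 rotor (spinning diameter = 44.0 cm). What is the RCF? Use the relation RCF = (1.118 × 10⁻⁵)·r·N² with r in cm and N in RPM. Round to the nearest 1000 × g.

≈ 31000 ×g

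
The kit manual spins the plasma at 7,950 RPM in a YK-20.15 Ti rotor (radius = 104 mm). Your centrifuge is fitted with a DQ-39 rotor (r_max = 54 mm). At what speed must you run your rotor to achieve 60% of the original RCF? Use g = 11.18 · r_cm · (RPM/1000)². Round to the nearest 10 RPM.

8550 RPM

Original rotor: r = 104 mm = 10.4 cm
RCF_original = 11.18 × 10.4 × (7.95)² = 11.18 × 10.4 × 63.2025 ≈ 7,348.7 × g
Target RCF = 0.6 × 7,348.7 ≈ 4,409.2 × g
Your rotor: r = 54 mm = 5.4 cm
4,409.2 = 11.18 × 5.4 × (N/1000)²
(N/1000)² = 4,409.2 / 60.372 = 73.03386
N = 1000 × √73.03386 ≈ 8,546.0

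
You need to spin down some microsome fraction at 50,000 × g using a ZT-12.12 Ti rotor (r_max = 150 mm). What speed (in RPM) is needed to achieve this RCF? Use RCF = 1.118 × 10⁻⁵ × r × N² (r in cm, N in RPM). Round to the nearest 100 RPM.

≈ 17300 RPM

r = 150 mm = 15.0 cm
50,000 = 1.118 × 10⁻⁵ × 15 × N²
N² = 50,000 / (16.77 × 10⁻⁵) = 298,151,461
N ≈ √298,151,461 ≈ 17,267.1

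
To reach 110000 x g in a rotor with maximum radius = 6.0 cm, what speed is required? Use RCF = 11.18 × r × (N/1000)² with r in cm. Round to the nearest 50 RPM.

RCF = 11.18 × r × (N/1000)²
110,000 = 11.18 × 6 × (N/1000)²
(N/1000)² = 110,000 / 67.08 = 1639.833
N = 1000 × √1639.833 ≈ 40,494.9

40500 RPM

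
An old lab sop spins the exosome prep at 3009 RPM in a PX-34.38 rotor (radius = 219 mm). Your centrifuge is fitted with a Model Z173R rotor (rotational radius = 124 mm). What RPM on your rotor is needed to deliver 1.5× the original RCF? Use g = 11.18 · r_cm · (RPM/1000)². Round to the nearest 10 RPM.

Original rotor: r = 219 mm = 21.9 cm
RCF_original = 11.18 × 21.9 × (3.009)² = 11.18 × 21.9 × 9.054081 ≈ 2,216.8 × g
Target RCF = 1.5 × 2,216.8 ≈ 3,325.2 × g
Your rotor: r = 124 mm = 12.4 cm
3,325.2 = 11.18 × 12.4 × (N/1000)²
(N/1000)² = 3,325.2 / 138.632 = 23.9858
N = 1000 × √23.9858 ≈ 4,897.5

≈ 4900 RPM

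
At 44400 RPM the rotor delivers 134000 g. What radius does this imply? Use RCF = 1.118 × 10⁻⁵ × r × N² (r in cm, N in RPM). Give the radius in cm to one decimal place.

≈ 6.1 cm

RCF = 1.118 × 10⁻⁵ × r × N²
134000 = 1.118 × 10⁻⁵ × r × (44400)²
r = 134000 / (1.118 × 10⁻⁵ × 1,971,360,000) = 134000 / 22039.8 ≈ 6.080 cm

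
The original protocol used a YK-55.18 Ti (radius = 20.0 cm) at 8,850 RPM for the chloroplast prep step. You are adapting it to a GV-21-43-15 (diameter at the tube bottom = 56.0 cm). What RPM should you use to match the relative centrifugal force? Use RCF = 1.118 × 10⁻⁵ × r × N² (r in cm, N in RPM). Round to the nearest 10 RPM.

RCF_original = 1.118 × 10⁻⁵ × 20 × (8850)² = 1.118 × 10⁻⁵ × 20 × 78,322,500 ≈ 17,512.9 × g
Your rotor: r = 56.0 / 2 = 28 cm
17,512.9 = 1.118 × 10⁻⁵ × 28 × N²
N² = 17,512.9 / (31.304 × 10⁻⁵) = 55,944,608
N ≈ √55,944,608 ≈ 7,479.6

7480 RPM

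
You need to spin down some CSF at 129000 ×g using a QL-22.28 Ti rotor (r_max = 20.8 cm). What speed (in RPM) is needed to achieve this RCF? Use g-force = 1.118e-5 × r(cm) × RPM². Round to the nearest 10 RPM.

129,000 = 1.118 × 10⁻⁵ × 20.8 × N²
N² = 129,000 / (23.2544 × 10⁻⁵) = 554,733,728
N ≈ √554,733,728 ≈ 23,552.8

≈ 23550 RPM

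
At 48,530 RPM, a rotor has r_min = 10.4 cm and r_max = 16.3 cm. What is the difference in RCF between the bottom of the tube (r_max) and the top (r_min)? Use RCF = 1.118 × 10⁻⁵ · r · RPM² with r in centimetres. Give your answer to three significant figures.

ΔRCF = 1.118 × 10⁻⁵ × (r_max − r_min) × N² = 1.118 × 10⁻⁵ × 5.9 × 2,355,160,900 ≈ 155,351.1

≈ 155000 g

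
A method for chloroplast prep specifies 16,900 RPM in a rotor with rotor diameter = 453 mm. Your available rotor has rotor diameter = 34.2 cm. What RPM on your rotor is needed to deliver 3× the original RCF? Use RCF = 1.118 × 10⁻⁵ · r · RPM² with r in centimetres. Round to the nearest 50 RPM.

33700 RPM

Original rotor: r = 453 mm / 2 = 226.5 mm = 22.65 cm
RCF_original = 1.118 × 10⁻⁵ × 22.65 × (16900)² = 1.118 × 10⁻⁵ × 22.65 × 285,610,000 ≈ 72,324.2 × g
Target RCF = 3 × 72,324.2 ≈ 216,972.6 × g
Your rotor: r = 34.2 / 2 = 17.1 cm
216,972.6 = 1.118 × 10⁻⁵ × 17.1 × N²
N² = 216,972.6 / (19.1178 × 10⁻⁵) = 1,134,924,521
N ≈ √1,134,924,521 ≈ 33,688.6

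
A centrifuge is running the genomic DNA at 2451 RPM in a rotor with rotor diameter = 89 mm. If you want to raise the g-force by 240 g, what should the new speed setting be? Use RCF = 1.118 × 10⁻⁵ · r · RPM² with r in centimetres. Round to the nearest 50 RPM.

r = 89 mm / 2 = 44.5 mm = 4.45 cm
Current RCF = 1.118 × 10⁻⁵ × 4.45 × (2451)² = 1.118 × 10⁻⁵ × 4.45 × 6,007,401 ≈ 298.9 × g
Target RCF = 298.9 + 240 = 538.9 × g
N² = 538.9 / (4.9751 × 10⁻⁵) = 10,831,943
N ≈ √10,831,943 ≈ 3,291.2

3300 RPM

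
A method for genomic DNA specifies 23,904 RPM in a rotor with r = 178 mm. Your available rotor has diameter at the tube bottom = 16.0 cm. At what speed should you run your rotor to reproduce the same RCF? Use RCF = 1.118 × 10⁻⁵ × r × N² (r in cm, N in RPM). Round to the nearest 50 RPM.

Original rotor: r = 178 mm = 17.8 cm
RCF = 1.118 × 10⁻⁵ × r × N²
RCF_original = 1.118 × 10⁻⁵ × 17.8 × (23904)² = 1.118 × 10⁻⁵ × 17.8 × 571,401,216 ≈ 113,711.1 × g
Your rotor: r = 16.0 / 2 = 8 cm
113,711.1 = 1.118 × 10⁻⁵ × 8 × N²
N² = 113,711.1 / (8.944 × 10⁻⁵) = 1,271,367,397
N ≈ √1,271,367,397 ≈ 35,656.2

35650 RPM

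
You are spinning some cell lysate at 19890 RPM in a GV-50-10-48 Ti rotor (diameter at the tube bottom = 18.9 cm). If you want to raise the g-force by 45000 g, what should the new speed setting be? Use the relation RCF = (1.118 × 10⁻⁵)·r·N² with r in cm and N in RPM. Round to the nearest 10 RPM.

28660 RPM

r = 18.9 / 2 = 9.45 cm
Current RCF = 1.118 × 10⁻⁵ × 9.45 × (19890)² = 1.118 × 10⁻⁵ × 9.45 × 395,612,100 ≈ 41,796.8 × g
Target RCF = 41,796.8 + 45,000 = 86,796.8 × g
N² = 86,796.8 / (10.5651 × 10⁻⁵) = 821,542,626
N ≈ √821,542,626 ≈ 28,662.6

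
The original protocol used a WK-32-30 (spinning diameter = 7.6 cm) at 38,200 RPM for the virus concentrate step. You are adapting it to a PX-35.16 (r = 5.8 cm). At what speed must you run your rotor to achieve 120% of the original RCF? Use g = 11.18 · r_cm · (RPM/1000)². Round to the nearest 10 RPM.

≈ 33870 RPM

Original rotor: r = 7.6 / 2 = 3.8 cm
RCF_original = 11.18 × 3.8 × (38.2)² = 11.18 × 3.8 × 1,459.24 ≈ 61,994.4 × g
Target RCF = 1.2 × 61,994.4 ≈ 74,393.3 × g
74,393.3 = 11.18 × 5.8 × (N/1000)²
(N/1000)² = 74,393.3 / 64.844 = 1147.266
N = 1000 × √1147.266 ≈ 33,871.3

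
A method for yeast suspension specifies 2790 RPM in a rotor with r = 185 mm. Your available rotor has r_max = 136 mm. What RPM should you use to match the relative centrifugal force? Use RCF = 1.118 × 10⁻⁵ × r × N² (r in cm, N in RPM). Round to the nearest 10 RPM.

Original rotor: r = 185 mm = 18.5 cm
RCF_original = 1.118 × 10⁻⁵ × 18.5 × (2790)² = 1.118 × 10⁻⁵ × 18.5 × 7,784,100 ≈ 1,610 × g
Your rotor: r = 136 mm = 13.6 cm
1,610 = 1.118 × 10⁻⁵ × 13.6 × N²
N² = 1,610 / (15.2048 × 10⁻⁵) = 10,588,761
N ≈ √10,588,761 ≈ 3,254.0

3250 RPM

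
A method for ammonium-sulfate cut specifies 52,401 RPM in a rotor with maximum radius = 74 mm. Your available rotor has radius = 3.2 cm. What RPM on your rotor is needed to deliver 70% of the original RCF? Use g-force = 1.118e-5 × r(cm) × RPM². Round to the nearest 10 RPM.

Original rotor: r = 74 mm = 7.4 cm
RCF_original = 1.118 × 10⁻⁵ × 7.4 × (52401)² = 1.118 × 10⁻⁵ × 7.4 × 2,745,864,801 ≈ 227,170.9 × g
Target RCF = 0.7 × 227,170.9 ≈ 159,019.6 × g
159,019.6 = 1.118 × 10⁻⁵ × 3.2 × N²
N² = 159,019.6 / (3.5776 × 10⁻⁵) = 4,444,868,068
N ≈ √4,444,868,068 ≈ 66,669.8

66670 RPM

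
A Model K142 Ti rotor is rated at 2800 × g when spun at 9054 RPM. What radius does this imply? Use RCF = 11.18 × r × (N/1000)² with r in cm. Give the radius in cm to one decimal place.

≈ 3.1 cm

2800 = 11.18 × r × (9.054)²
r = 2800 / (11.18 × 81.974916) = 2800 / 916.4796 ≈ 3.055 cm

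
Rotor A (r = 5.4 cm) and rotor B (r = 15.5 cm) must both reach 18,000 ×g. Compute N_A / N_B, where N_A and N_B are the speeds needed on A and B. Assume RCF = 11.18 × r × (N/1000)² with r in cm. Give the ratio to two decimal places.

At fixed RCF, N ∝ 1/√r, so N_A/N_B = √(r_B/r_A) = √(15.5/5.4) = √2.870370 = 1.6942.

1.69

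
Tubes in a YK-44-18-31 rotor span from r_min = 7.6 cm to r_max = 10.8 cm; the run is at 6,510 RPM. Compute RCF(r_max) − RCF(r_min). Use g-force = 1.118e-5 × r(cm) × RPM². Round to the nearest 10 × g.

RCF_max = 1.118 × 10⁻⁵ × 10.8 × (6510)² = 1.118 × 10⁻⁵ × 10.8 × 42,380,100 ≈ 5,117.1 × g
RCF_min = 1.118 × 10⁻⁵ × 7.6 × (6510)² = 1.118 × 10⁻⁵ × 7.6 × 42,380,100 ≈ 3,601 × g
ΔRCF = 5,117.1 − 3,601 = 1,516.1

≈ 1520 g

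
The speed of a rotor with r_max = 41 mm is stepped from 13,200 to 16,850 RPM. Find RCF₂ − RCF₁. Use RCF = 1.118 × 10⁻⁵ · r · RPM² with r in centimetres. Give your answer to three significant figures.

5030 g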